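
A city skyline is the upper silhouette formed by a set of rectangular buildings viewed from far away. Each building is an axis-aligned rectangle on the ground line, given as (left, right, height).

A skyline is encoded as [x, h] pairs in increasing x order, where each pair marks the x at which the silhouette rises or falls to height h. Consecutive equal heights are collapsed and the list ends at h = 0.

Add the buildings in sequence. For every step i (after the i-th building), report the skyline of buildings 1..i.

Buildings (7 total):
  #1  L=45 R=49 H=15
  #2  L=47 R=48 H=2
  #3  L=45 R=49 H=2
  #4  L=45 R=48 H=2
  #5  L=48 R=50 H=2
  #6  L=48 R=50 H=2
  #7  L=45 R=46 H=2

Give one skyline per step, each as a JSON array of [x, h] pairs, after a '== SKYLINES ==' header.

== SKYLINES ==
[[45,15],[49,0]]
[[45,15],[49,0]]
[[45,15],[49,0]]
[[45,15],[49,0]]
[[45,15],[49,2],[50,0]]
[[45,15],[49,2],[50,0]]
[[45,15],[49,2],[50,0]]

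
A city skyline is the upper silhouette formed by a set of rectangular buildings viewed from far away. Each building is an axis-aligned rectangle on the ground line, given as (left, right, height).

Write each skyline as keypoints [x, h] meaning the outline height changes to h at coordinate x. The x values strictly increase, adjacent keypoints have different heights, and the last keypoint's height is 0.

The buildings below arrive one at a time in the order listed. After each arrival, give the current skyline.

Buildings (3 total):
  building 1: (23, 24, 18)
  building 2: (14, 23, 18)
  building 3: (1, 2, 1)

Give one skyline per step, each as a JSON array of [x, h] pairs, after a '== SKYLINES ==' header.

== SKYLINES ==
[[23,18],[24,0]]
[[14,18],[24,0]]
[[1,1],[2,0],[14,18],[24,0]]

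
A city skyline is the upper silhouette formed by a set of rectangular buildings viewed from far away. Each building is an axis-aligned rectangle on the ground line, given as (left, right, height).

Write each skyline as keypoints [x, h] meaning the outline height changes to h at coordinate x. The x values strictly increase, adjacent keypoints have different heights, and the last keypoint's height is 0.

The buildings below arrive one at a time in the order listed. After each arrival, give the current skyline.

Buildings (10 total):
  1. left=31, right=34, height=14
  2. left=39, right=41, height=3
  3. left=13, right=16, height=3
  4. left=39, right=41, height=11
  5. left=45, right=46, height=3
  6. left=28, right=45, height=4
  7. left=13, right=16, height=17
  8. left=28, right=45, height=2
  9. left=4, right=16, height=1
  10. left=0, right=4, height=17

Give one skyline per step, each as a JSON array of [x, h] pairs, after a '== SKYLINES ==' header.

== SKYLINES ==
[[31,14],[34,0]]
[[31,14],[34,0],[39,3],[41,0]]
[[13,3],[16,0],[31,14],[34,0],[39,3],[41,0]]
[[13,3],[16,0],[31,14],[34,0],[39,11],[41,0]]
[[13,3],[16,0],[31,14],[34,0],[39,11],[41,0],[45,3],[46,0]]
[[13,3],[16,0],[28,4],[31,14],[34,4],[39,11],[41,4],[45,3],[46,0]]
[[13,17],[16,0],[28,4],[31,14],[34,4],[39,11],[41,4],[45,3],[46,0]]
[[13,17],[16,0],[28,4],[31,14],[34,4],[39,11],[41,4],[45,3],[46,0]]
[[4,1],[13,17],[16,0],[28,4],[31,14],[34,4],[39,11],[41,4],[45,3],[46,0]]
[[0,17],[4,1],[13,17],[16,0],[28,4],[31,14],[34,4],[39,11],[41,4],[45,3],[46,0]]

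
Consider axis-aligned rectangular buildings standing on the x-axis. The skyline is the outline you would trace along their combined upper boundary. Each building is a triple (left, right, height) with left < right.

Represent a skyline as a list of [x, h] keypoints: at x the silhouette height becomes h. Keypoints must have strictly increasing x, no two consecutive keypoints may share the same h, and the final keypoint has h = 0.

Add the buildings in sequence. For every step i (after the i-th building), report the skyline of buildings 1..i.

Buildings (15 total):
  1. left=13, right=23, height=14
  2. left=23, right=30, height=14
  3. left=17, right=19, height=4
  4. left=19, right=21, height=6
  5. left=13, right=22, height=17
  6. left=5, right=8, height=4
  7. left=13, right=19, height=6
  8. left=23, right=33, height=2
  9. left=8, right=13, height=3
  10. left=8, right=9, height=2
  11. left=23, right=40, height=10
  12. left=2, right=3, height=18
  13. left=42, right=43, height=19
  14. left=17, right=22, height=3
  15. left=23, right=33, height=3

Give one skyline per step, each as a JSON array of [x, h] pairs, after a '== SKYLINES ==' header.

== SKYLINES ==
[[13,14],[23,0]]
[[13,14],[30,0]]
[[13,14],[30,0]]
[[13,14],[30,0]]
[[13,17],[22,14],[30,0]]
[[5,4],[8,0],[13,17],[22,14],[30,0]]
[[5,4],[8,0],[13,17],[22,14],[30,0]]
[[5,4],[8,0],[13,17],[22,14],[30,2],[33,0]]
[[5,4],[8,3],[13,17],[22,14],[30,2],[33,0]]
[[5,4],[8,3],[13,17],[22,14],[30,2],[33,0]]
[[5,4],[8,3],[13,17],[22,14],[30,10],[40,0]]
[[2,18],[3,0],[5,4],[8,3],[13,17],[22,14],[30,10],[40,0]]
[[2,18],[3,0],[5,4],[8,3],[13,17],[22,14],[30,10],[40,0],[42,19],[43,0]]
[[2,18],[3,0],[5,4],[8,3],[13,17],[22,14],[30,10],[40,0],[42,19],[43,0]]
[[2,18],[3,0],[5,4],[8,3],[13,17],[22,14],[30,10],[40,0],[42,19],[43,0]]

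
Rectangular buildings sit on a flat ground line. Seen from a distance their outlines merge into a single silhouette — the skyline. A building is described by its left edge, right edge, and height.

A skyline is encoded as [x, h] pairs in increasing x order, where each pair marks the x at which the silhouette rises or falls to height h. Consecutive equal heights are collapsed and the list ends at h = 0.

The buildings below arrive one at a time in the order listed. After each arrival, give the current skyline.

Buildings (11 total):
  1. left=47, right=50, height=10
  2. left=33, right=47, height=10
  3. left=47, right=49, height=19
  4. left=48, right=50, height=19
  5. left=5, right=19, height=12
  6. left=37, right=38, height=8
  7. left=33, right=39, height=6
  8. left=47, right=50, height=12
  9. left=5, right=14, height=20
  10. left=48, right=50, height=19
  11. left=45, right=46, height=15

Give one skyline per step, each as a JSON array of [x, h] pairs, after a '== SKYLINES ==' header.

== SKYLINES ==
[[47,10],[50,0]]
[[33,10],[50,0]]
[[33,10],[47,19],[49,10],[50,0]]
[[33,10],[47,19],[50,0]]
[[5,12],[19,0],[33,10],[47,19],[50,0]]
[[5,12],[19,0],[33,10],[47,19],[50,0]]
[[5,12],[19,0],[33,10],[47,19],[50,0]]
[[5,12],[19,0],[33,10],[47,19],[50,0]]
[[5,20],[14,12],[19,0],[33,10],[47,19],[50,0]]
[[5,20],[14,12],[19,0],[33,10],[47,19],[50,0]]
[[5,20],[14,12],[19,0],[33,10],[45,15],[46,10],[47,19],[50,0]]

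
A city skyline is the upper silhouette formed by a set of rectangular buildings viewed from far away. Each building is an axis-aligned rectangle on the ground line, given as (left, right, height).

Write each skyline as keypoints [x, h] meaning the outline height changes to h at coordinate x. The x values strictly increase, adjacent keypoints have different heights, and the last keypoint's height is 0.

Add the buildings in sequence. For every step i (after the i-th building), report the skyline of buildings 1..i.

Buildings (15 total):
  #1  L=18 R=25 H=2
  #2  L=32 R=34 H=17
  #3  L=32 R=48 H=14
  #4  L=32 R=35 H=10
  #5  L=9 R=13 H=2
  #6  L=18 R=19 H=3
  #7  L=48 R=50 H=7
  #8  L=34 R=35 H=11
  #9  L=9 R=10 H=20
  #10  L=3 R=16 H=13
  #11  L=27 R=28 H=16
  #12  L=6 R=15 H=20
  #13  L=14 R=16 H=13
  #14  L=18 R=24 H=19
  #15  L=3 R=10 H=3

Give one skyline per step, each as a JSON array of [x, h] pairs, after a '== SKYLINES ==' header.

== SKYLINES ==
[[18,2],[25,0]]
[[18,2],[25,0],[32,17],[34,0]]
[[18,2],[25,0],[32,17],[34,14],[48,0]]
[[18,2],[25,0],[32,17],[34,14],[48,0]]
[[9,2],[13,0],[18,2],[25,0],[32,17],[34,14],[48,0]]
[[9,2],[13,0],[18,3],[19,2],[25,0],[32,17],[34,14],[48,0]]
[[9,2],[13,0],[18,3],[19,2],[25,0],[32,17],[34,14],[48,7],[50,0]]
[[9,2],[13,0],[18,3],[19,2],[25,0],[32,17],[34,14],[48,7],[50,0]]
[[9,20],[10,2],[13,0],[18,3],[19,2],[25,0],[32,17],[34,14],[48,7],[50,0]]
[[3,13],[9,20],[10,13],[16,0],[18,3],[19,2],[25,0],[32,17],[34,14],[48,7],[50,0]]
[[3,13],[9,20],[10,13],[16,0],[18,3],[19,2],[25,0],[27,16],[28,0],[32,17],[34,14],[48,7],[50,0]]
[[3,13],[6,20],[15,13],[16,0],[18,3],[19,2],[25,0],[27,16],[28,0],[32,17],[34,14],[48,7],[50,0]]
[[3,13],[6,20],[15,13],[16,0],[18,3],[19,2],[25,0],[27,16],[28,0],[32,17],[34,14],[48,7],[50,0]]
[[3,13],[6,20],[15,13],[16,0],[18,19],[24,2],[25,0],[27,16],[28,0],[32,17],[34,14],[48,7],[50,0]]
[[3,13],[6,20],[15,13],[16,0],[18,19],[24,2],[25,0],[27,16],[28,0],[32,17],[34,14],[48,7],[50,0]]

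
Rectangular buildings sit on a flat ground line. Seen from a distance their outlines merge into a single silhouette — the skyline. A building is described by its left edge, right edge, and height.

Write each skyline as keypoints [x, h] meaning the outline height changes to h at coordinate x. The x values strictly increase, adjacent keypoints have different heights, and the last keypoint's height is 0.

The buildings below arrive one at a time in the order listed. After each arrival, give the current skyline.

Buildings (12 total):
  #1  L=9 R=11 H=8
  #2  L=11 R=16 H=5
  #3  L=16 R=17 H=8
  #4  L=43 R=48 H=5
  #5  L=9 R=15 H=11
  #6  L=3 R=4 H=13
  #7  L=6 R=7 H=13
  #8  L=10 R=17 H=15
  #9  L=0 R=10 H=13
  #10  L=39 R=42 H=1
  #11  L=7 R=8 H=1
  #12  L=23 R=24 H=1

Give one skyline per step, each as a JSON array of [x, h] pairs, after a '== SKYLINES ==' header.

== SKYLINES ==
[[9,8],[11,0]]
[[9,8],[11,5],[16,0]]
[[9,8],[11,5],[16,8],[17,0]]
[[9,8],[11,5],[16,8],[17,0],[43,5],[48,0]]
[[9,11],[15,5],[16,8],[17,0],[43,5],[48,0]]
[[3,13],[4,0],[9,11],[15,5],[16,8],[17,0],[43,5],[48,0]]
[[3,13],[4,0],[6,13],[7,0],[9,11],[15,5],[16,8],[17,0],[43,5],[48,0]]
[[3,13],[4,0],[6,13],[7,0],[9,11],[10,15],[17,0],[43,5],[48,0]]
[[0,13],[10,15],[17,0],[43,5],[48,0]]
[[0,13],[10,15],[17,0],[39,1],[42,0],[43,5],[48,0]]
[[0,13],[10,15],[17,0],[39,1],[42,0],[43,5],[48,0]]
[[0,13],[10,15],[17,0],[23,1],[24,0],[39,1],[42,0],[43,5],[48,0]]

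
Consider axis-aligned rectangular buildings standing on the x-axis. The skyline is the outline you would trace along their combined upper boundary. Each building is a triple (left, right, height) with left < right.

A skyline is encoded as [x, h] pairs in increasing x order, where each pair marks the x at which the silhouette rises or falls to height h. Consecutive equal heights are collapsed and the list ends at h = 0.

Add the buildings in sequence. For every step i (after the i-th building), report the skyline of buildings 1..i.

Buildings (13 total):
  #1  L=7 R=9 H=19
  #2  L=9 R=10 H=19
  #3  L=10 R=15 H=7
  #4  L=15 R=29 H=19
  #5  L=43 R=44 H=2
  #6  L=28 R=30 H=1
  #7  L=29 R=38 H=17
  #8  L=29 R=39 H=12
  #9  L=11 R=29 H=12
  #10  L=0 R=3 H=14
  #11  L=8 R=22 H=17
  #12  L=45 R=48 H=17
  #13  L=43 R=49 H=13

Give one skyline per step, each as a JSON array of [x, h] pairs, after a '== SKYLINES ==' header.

== SKYLINES ==
[[7,19],[9,0]]
[[7,19],[10,0]]
[[7,19],[10,7],[15,0]]
[[7,19],[10,7],[15,19],[29,0]]
[[7,19],[10,7],[15,19],[29,0],[43,2],[44,0]]
[[7,19],[10,7],[15,19],[29,1],[30,0],[43,2],[44,0]]
[[7,19],[10,7],[15,19],[29,17],[38,0],[43,2],[44,0]]
[[7,19],[10,7],[15,19],[29,17],[38,12],[39,0],[43,2],[44,0]]
[[7,19],[10,7],[11,12],[15,19],[29,17],[38,12],[39,0],[43,2],[44,0]]
[[0,14],[3,0],[7,19],[10,7],[11,12],[15,19],[29,17],[38,12],[39,0],[43,2],[44,0]]
[[0,14],[3,0],[7,19],[10,17],[15,19],[29,17],[38,12],[39,0],[43,2],[44,0]]
[[0,14],[3,0],[7,19],[10,17],[15,19],[29,17],[38,12],[39,0],[43,2],[44,0],[45,17],[48,0]]
[[0,14],[3,0],[7,19],[10,17],[15,19],[29,17],[38,12],[39,0],[43,13],[45,17],[48,13],[49,0]]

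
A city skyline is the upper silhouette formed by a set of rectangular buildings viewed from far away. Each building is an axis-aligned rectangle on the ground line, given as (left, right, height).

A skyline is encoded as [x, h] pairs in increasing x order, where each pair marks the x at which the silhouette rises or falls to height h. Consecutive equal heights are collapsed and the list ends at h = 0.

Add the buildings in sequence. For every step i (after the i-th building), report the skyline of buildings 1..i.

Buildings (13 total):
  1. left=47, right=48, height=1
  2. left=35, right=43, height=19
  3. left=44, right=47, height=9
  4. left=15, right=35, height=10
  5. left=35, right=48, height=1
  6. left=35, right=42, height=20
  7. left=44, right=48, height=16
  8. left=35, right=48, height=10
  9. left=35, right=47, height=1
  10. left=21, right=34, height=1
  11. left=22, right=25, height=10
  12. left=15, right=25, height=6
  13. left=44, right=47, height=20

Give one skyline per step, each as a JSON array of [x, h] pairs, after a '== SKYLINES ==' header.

== SKYLINES ==
[[47,1],[48,0]]
[[35,19],[43,0],[47,1],[48,0]]
[[35,19],[43,0],[44,9],[47,1],[48,0]]
[[15,10],[35,19],[43,0],[44,9],[47,1],[48,0]]
[[15,10],[35,19],[43,1],[44,9],[47,1],[48,0]]
[[15,10],[35,20],[42,19],[43,1],[44,9],[47,1],[48,0]]
[[15,10],[35,20],[42,19],[43,1],[44,16],[48,0]]
[[15,10],[35,20],[42,19],[43,10],[44,16],[48,0]]
[[15,10],[35,20],[42,19],[43,10],[44,16],[48,0]]
[[15,10],[35,20],[42,19],[43,10],[44,16],[48,0]]
[[15,10],[35,20],[42,19],[43,10],[44,16],[48,0]]
[[15,10],[35,20],[42,19],[43,10],[44,16],[48,0]]
[[15,10],[35,20],[42,19],[43,10],[44,20],[47,16],[48,0]]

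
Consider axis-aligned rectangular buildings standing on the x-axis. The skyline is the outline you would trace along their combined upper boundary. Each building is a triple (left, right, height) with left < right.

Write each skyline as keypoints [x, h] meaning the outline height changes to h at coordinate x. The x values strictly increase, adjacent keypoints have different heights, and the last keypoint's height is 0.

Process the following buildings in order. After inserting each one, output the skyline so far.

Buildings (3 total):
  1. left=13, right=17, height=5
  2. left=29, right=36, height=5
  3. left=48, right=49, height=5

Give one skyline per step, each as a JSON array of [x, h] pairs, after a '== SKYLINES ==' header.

== SKYLINES ==
[[13,5],[17,0]]
[[13,5],[17,0],[29,5],[36,0]]
[[13,5],[17,0],[29,5],[36,0],[48,5],[49,0]]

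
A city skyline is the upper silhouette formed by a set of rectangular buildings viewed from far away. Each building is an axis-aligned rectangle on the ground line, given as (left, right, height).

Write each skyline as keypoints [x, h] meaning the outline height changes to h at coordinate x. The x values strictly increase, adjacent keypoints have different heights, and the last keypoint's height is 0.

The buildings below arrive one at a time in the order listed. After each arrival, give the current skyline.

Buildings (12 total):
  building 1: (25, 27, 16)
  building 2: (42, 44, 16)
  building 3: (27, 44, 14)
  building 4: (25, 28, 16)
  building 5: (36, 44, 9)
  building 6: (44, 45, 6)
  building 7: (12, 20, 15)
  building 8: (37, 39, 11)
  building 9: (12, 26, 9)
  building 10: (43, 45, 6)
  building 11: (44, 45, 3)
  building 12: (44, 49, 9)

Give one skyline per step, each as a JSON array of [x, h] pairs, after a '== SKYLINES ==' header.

== SKYLINES ==
[[25,16],[27,0]]
[[25,16],[27,0],[42,16],[44,0]]
[[25,16],[27,14],[42,16],[44,0]]
[[25,16],[28,14],[42,16],[44,0]]
[[25,16],[28,14],[42,16],[44,0]]
[[25,16],[28,14],[42,16],[44,6],[45,0]]
[[12,15],[20,0],[25,16],[28,14],[42,16],[44,6],[45,0]]
[[12,15],[20,0],[25,16],[28,14],[42,16],[44,6],[45,0]]
[[12,15],[20,9],[25,16],[28,14],[42,16],[44,6],[45,0]]
[[12,15],[20,9],[25,16],[28,14],[42,16],[44,6],[45,0]]
[[12,15],[20,9],[25,16],[28,14],[42,16],[44,6],[45,0]]
[[12,15],[20,9],[25,16],[28,14],[42,16],[44,9],[49,0]]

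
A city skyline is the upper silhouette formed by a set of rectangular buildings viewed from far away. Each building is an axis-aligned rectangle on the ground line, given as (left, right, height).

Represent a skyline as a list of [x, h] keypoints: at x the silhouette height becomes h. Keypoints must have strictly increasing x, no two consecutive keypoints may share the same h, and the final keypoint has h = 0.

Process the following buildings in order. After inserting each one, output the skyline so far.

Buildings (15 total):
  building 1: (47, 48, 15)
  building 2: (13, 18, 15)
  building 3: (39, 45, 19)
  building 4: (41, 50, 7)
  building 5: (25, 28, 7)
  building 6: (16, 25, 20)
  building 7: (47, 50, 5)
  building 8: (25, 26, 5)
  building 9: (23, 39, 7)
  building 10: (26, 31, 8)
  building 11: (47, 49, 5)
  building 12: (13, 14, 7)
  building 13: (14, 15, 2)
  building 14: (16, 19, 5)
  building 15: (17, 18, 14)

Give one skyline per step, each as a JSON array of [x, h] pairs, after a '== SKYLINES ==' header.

== SKYLINES ==
[[47,15],[48,0]]
[[13,15],[18,0],[47,15],[48,0]]
[[13,15],[18,0],[39,19],[45,0],[47,15],[48,0]]
[[13,15],[18,0],[39,19],[45,7],[47,15],[48,7],[50,0]]
[[13,15],[18,0],[25,7],[28,0],[39,19],[45,7],[47,15],[48,7],[50,0]]
[[13,15],[16,20],[25,7],[28,0],[39,19],[45,7],[47,15],[48,7],[50,0]]
[[13,15],[16,20],[25,7],[28,0],[39,19],[45,7],[47,15],[48,7],[50,0]]
[[13,15],[16,20],[25,7],[28,0],[39,19],[45,7],[47,15],[48,7],[50,0]]
[[13,15],[16,20],[25,7],[39,19],[45,7],[47,15],[48,7],[50,0]]
[[13,15],[16,20],[25,7],[26,8],[31,7],[39,19],[45,7],[47,15],[48,7],[50,0]]
[[13,15],[16,20],[25,7],[26,8],[31,7],[39,19],[45,7],[47,15],[48,7],[50,0]]
[[13,15],[16,20],[25,7],[26,8],[31,7],[39,19],[45,7],[47,15],[48,7],[50,0]]
[[13,15],[16,20],[25,7],[26,8],[31,7],[39,19],[45,7],[47,15],[48,7],[50,0]]
[[13,15],[16,20],[25,7],[26,8],[31,7],[39,19],[45,7],[47,15],[48,7],[50,0]]
[[13,15],[16,20],[25,7],[26,8],[31,7],[39,19],[45,7],[47,15],[48,7],[50,0]]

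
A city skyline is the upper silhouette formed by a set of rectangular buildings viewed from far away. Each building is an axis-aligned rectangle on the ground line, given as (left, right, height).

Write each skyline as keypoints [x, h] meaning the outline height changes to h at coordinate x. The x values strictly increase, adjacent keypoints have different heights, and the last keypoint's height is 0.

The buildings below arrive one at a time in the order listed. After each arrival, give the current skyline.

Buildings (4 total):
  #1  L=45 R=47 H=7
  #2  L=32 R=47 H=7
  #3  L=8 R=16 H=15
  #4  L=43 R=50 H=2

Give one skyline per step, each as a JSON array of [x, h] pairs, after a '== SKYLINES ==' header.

== SKYLINES ==
[[45,7],[47,0]]
[[32,7],[47,0]]
[[8,15],[16,0],[32,7],[47,0]]
[[8,15],[16,0],[32,7],[47,2],[50,0]]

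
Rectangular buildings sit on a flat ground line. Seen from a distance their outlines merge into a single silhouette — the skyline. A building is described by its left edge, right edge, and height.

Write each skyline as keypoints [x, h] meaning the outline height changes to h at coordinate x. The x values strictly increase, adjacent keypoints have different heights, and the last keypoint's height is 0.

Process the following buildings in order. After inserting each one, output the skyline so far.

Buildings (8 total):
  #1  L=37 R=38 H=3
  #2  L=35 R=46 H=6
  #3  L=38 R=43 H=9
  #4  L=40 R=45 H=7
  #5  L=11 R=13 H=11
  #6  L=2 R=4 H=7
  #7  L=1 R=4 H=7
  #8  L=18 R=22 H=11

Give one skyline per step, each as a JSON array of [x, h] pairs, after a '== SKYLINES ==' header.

== SKYLINES ==
[[37,3],[38,0]]
[[35,6],[46,0]]
[[35,6],[38,9],[43,6],[46,0]]
[[35,6],[38,9],[43,7],[45,6],[46,0]]
[[11,11],[13,0],[35,6],[38,9],[43,7],[45,6],[46,0]]
[[2,7],[4,0],[11,11],[13,0],[35,6],[38,9],[43,7],[45,6],[46,0]]
[[1,7],[4,0],[11,11],[13,0],[35,6],[38,9],[43,7],[45,6],[46,0]]
[[1,7],[4,0],[11,11],[13,0],[18,11],[22,0],[35,6],[38,9],[43,7],[45,6],[46,0]]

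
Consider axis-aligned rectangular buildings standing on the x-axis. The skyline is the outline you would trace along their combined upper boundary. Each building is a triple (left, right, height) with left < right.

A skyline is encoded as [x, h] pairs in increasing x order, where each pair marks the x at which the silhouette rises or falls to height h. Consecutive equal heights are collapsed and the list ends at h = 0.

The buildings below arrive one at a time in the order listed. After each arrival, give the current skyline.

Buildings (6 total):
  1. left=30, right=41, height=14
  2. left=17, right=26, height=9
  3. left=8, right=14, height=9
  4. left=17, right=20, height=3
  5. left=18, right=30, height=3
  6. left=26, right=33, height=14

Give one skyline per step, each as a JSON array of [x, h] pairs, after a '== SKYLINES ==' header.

== SKYLINES ==
[[30,14],[41,0]]
[[17,9],[26,0],[30,14],[41,0]]
[[8,9],[14,0],[17,9],[26,0],[30,14],[41,0]]
[[8,9],[14,0],[17,9],[26,0],[30,14],[41,0]]
[[8,9],[14,0],[17,9],[26,3],[30,14],[41,0]]
[[8,9],[14,0],[17,9],[26,14],[41,0]]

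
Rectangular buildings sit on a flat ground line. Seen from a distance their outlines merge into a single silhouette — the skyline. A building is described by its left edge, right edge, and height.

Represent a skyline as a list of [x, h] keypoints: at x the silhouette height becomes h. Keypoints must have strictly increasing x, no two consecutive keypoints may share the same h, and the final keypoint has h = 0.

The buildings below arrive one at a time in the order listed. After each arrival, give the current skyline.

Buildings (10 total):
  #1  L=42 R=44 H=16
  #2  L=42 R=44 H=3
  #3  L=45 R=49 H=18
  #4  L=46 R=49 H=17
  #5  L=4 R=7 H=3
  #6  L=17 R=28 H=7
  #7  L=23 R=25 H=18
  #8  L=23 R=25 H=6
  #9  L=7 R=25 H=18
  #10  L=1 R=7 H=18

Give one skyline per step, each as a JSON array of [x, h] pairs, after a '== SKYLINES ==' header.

== SKYLINES ==
[[42,16],[44,0]]
[[42,16],[44,0]]
[[42,16],[44,0],[45,18],[49,0]]
[[42,16],[44,0],[45,18],[49,0]]
[[4,3],[7,0],[42,16],[44,0],[45,18],[49,0]]
[[4,3],[7,0],[17,7],[28,0],[42,16],[44,0],[45,18],[49,0]]
[[4,3],[7,0],[17,7],[23,18],[25,7],[28,0],[42,16],[44,0],[45,18],[49,0]]
[[4,3],[7,0],[17,7],[23,18],[25,7],[28,0],[42,16],[44,0],[45,18],[49,0]]
[[4,3],[7,18],[25,7],[28,0],[42,16],[44,0],[45,18],[49,0]]
[[1,18],[25,7],[28,0],[42,16],[44,0],[45,18],[49,0]]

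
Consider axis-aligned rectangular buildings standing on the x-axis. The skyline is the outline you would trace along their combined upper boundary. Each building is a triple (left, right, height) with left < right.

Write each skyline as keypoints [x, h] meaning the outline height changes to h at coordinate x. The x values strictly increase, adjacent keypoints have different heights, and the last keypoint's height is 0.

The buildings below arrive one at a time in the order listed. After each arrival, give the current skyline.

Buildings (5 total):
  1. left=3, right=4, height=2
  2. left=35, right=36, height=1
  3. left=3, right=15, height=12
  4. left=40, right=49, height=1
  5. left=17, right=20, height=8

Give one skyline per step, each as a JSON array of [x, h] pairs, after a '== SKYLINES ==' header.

== SKYLINES ==
[[3,2],[4,0]]
[[3,2],[4,0],[35,1],[36,0]]
[[3,12],[15,0],[35,1],[36,0]]
[[3,12],[15,0],[35,1],[36,0],[40,1],[49,0]]
[[3,12],[15,0],[17,8],[20,0],[35,1],[36,0],[40,1],[49,0]]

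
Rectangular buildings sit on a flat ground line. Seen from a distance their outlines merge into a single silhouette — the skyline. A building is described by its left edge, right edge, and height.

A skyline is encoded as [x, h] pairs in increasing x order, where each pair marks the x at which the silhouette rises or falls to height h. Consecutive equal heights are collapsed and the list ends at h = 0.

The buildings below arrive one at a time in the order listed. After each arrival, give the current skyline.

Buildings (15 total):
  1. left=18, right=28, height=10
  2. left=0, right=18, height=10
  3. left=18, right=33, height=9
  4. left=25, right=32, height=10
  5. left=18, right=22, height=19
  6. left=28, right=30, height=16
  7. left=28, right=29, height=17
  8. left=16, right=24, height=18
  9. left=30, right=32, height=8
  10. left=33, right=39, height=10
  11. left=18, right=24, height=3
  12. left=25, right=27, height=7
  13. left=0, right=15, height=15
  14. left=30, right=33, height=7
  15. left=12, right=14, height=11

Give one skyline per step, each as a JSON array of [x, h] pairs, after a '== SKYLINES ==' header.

== SKYLINES ==
[[18,10],[28,0]]
[[0,10],[28,0]]
[[0,10],[28,9],[33,0]]
[[0,10],[32,9],[33,0]]
[[0,10],[18,19],[22,10],[32,9],[33,0]]
[[0,10],[18,19],[22,10],[28,16],[30,10],[32,9],[33,0]]
[[0,10],[18,19],[22,10],[28,17],[29,16],[30,10],[32,9],[33,0]]
[[0,10],[16,18],[18,19],[22,18],[24,10],[28,17],[29,16],[30,10],[32,9],[33,0]]
[[0,10],[16,18],[18,19],[22,18],[24,10],[28,17],[29,16],[30,10],[32,9],[33,0]]
[[0,10],[16,18],[18,19],[22,18],[24,10],[28,17],[29,16],[30,10],[32,9],[33,10],[39,0]]
[[0,10],[16,18],[18,19],[22,18],[24,10],[28,17],[29,16],[30,10],[32,9],[33,10],[39,0]]
[[0,10],[16,18],[18,19],[22,18],[24,10],[28,17],[29,16],[30,10],[32,9],[33,10],[39,0]]
[[0,15],[15,10],[16,18],[18,19],[22,18],[24,10],[28,17],[29,16],[30,10],[32,9],[33,10],[39,0]]
[[0,15],[15,10],[16,18],[18,19],[22,18],[24,10],[28,17],[29,16],[30,10],[32,9],[33,10],[39,0]]
[[0,15],[15,10],[16,18],[18,19],[22,18],[24,10],[28,17],[29,16],[30,10],[32,9],[33,10],[39,0]]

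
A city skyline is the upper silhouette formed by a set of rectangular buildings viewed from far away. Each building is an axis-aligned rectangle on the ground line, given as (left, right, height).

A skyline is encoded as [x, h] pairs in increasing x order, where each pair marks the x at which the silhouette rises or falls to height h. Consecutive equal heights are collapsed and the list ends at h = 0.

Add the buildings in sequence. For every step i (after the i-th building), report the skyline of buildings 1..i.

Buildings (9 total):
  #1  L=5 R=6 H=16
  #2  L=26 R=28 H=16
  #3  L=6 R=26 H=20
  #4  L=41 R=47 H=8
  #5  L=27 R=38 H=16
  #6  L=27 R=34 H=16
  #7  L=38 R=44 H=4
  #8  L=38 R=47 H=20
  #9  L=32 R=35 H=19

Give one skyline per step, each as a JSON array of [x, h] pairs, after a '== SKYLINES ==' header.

== SKYLINES ==
[[5,16],[6,0]]
[[5,16],[6,0],[26,16],[28,0]]
[[5,16],[6,20],[26,16],[28,0]]
[[5,16],[6,20],[26,16],[28,0],[41,8],[47,0]]
[[5,16],[6,20],[26,16],[38,0],[41,8],[47,0]]
[[5,16],[6,20],[26,16],[38,0],[41,8],[47,0]]
[[5,16],[6,20],[26,16],[38,4],[41,8],[47,0]]
[[5,16],[6,20],[26,16],[38,20],[47,0]]
[[5,16],[6,20],[26,16],[32,19],[35,16],[38,20],[47,0]]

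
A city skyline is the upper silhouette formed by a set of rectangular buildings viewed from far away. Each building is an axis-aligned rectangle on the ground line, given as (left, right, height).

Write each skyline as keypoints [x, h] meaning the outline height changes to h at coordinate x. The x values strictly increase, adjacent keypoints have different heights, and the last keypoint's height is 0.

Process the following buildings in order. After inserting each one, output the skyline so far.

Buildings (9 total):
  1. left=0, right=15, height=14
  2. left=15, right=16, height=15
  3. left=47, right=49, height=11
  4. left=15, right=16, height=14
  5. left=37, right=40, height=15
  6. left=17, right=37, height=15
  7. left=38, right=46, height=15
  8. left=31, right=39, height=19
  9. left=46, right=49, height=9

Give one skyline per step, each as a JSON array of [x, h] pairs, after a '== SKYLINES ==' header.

== SKYLINES ==
[[0,14],[15,0]]
[[0,14],[15,15],[16,0]]
[[0,14],[15,15],[16,0],[47,11],[49,0]]
[[0,14],[15,15],[16,0],[47,11],[49,0]]
[[0,14],[15,15],[16,0],[37,15],[40,0],[47,11],[49,0]]
[[0,14],[15,15],[16,0],[17,15],[40,0],[47,11],[49,0]]
[[0,14],[15,15],[16,0],[17,15],[46,0],[47,11],[49,0]]
[[0,14],[15,15],[16,0],[17,15],[31,19],[39,15],[46,0],[47,11],[49,0]]
[[0,14],[15,15],[16,0],[17,15],[31,19],[39,15],[46,9],[47,11],[49,0]]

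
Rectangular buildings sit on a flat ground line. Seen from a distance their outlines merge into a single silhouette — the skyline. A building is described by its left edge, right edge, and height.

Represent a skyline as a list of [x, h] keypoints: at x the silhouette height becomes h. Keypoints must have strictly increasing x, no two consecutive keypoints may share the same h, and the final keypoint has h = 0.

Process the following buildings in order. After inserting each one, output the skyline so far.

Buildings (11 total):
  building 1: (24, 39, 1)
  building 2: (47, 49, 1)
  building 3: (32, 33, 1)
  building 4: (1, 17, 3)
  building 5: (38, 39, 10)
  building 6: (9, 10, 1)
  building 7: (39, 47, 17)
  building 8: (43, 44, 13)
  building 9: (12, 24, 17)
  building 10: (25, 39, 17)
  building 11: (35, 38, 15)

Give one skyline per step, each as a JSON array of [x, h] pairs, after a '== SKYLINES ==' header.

== SKYLINES ==
[[24,1],[39,0]]
[[24,1],[39,0],[47,1],[49,0]]
[[24,1],[39,0],[47,1],[49,0]]
[[1,3],[17,0],[24,1],[39,0],[47,1],[49,0]]
[[1,3],[17,0],[24,1],[38,10],[39,0],[47,1],[49,0]]
[[1,3],[17,0],[24,1],[38,10],[39,0],[47,1],[49,0]]
[[1,3],[17,0],[24,1],[38,10],[39,17],[47,1],[49,0]]
[[1,3],[17,0],[24,1],[38,10],[39,17],[47,1],[49,0]]
[[1,3],[12,17],[24,1],[38,10],[39,17],[47,1],[49,0]]
[[1,3],[12,17],[24,1],[25,17],[47,1],[49,0]]
[[1,3],[12,17],[24,1],[25,17],[47,1],[49,0]]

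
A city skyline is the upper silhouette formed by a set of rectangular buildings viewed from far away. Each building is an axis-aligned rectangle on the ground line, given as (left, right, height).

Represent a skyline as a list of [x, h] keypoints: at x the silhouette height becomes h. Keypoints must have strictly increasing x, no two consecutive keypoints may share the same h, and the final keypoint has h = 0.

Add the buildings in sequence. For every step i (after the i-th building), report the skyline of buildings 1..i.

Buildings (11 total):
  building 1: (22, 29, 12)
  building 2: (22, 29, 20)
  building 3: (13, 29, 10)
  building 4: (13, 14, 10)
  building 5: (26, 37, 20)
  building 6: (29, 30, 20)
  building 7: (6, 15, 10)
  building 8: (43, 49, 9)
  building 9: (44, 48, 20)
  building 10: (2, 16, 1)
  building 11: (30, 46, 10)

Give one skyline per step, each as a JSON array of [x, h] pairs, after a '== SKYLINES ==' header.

== SKYLINES ==
[[22,12],[29,0]]
[[22,20],[29,0]]
[[13,10],[22,20],[29,0]]
[[13,10],[22,20],[29,0]]
[[13,10],[22,20],[37,0]]
[[13,10],[22,20],[37,0]]
[[6,10],[22,20],[37,0]]
[[6,10],[22,20],[37,0],[43,9],[49,0]]
[[6,10],[22,20],[37,0],[43,9],[44,20],[48,9],[49,0]]
[[2,1],[6,10],[22,20],[37,0],[43,9],[44,20],[48,9],[49,0]]
[[2,1],[6,10],[22,20],[37,10],[44,20],[48,9],[49,0]]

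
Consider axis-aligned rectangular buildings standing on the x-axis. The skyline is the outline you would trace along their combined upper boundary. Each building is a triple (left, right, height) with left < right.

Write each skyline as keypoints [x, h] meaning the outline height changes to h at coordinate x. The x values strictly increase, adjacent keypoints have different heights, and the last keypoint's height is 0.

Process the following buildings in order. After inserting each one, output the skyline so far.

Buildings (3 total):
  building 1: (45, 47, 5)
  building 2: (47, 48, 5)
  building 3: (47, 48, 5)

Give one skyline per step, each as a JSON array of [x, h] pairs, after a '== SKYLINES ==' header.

== SKYLINES ==
[[45,5],[47,0]]
[[45,5],[48,0]]
[[45,5],[48,0]]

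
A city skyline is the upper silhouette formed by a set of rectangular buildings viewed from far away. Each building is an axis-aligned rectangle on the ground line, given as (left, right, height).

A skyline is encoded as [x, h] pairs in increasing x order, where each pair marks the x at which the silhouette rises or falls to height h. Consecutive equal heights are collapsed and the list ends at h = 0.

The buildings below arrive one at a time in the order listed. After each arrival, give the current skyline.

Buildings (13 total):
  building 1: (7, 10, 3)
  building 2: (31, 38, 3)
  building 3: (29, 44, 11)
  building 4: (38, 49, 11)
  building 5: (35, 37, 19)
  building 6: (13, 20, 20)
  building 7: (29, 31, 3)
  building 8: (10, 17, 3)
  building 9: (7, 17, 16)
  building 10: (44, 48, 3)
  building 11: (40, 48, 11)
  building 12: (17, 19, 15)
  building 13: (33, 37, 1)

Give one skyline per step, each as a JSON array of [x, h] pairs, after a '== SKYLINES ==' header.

== SKYLINES ==
[[7,3],[10,0]]
[[7,3],[10,0],[31,3],[38,0]]
[[7,3],[10,0],[29,11],[44,0]]
[[7,3],[10,0],[29,11],[49,0]]
[[7,3],[10,0],[29,11],[35,19],[37,11],[49,0]]
[[7,3],[10,0],[13,20],[20,0],[29,11],[35,19],[37,11],[49,0]]
[[7,3],[10,0],[13,20],[20,0],[29,11],[35,19],[37,11],[49,0]]
[[7,3],[13,20],[20,0],[29,11],[35,19],[37,11],[49,0]]
[[7,16],[13,20],[20,0],[29,11],[35,19],[37,11],[49,0]]
[[7,16],[13,20],[20,0],[29,11],[35,19],[37,11],[49,0]]
[[7,16],[13,20],[20,0],[29,11],[35,19],[37,11],[49,0]]
[[7,16],[13,20],[20,0],[29,11],[35,19],[37,11],[49,0]]
[[7,16],[13,20],[20,0],[29,11],[35,19],[37,11],[49,0]]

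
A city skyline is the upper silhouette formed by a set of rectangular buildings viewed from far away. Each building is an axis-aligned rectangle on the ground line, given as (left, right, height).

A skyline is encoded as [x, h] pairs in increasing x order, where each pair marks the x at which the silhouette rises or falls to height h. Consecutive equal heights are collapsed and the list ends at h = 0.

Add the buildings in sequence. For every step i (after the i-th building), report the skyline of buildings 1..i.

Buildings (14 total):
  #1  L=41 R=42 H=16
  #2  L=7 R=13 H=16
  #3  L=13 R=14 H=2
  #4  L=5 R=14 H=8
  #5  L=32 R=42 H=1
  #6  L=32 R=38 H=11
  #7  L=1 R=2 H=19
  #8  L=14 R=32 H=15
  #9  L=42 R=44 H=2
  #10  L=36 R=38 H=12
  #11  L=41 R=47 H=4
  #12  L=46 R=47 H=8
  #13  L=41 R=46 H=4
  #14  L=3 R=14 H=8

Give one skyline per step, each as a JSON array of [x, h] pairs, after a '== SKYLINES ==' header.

== SKYLINES ==
[[41,16],[42,0]]
[[7,16],[13,0],[41,16],[42,0]]
[[7,16],[13,2],[14,0],[41,16],[42,0]]
[[5,8],[7,16],[13,8],[14,0],[41,16],[42,0]]
[[5,8],[7,16],[13,8],[14,0],[32,1],[41,16],[42,0]]
[[5,8],[7,16],[13,8],[14,0],[32,11],[38,1],[41,16],[42,0]]
[[1,19],[2,0],[5,8],[7,16],[13,8],[14,0],[32,11],[38,1],[41,16],[42,0]]
[[1,19],[2,0],[5,8],[7,16],[13,8],[14,15],[32,11],[38,1],[41,16],[42,0]]
[[1,19],[2,0],[5,8],[7,16],[13,8],[14,15],[32,11],[38,1],[41,16],[42,2],[44,0]]
[[1,19],[2,0],[5,8],[7,16],[13,8],[14,15],[32,11],[36,12],[38,1],[41,16],[42,2],[44,0]]
[[1,19],[2,0],[5,8],[7,16],[13,8],[14,15],[32,11],[36,12],[38,1],[41,16],[42,4],[47,0]]
[[1,19],[2,0],[5,8],[7,16],[13,8],[14,15],[32,11],[36,12],[38,1],[41,16],[42,4],[46,8],[47,0]]
[[1,19],[2,0],[5,8],[7,16],[13,8],[14,15],[32,11],[36,12],[38,1],[41,16],[42,4],[46,8],[47,0]]
[[1,19],[2,0],[3,8],[7,16],[13,8],[14,15],[32,11],[36,12],[38,1],[41,16],[42,4],[46,8],[47,0]]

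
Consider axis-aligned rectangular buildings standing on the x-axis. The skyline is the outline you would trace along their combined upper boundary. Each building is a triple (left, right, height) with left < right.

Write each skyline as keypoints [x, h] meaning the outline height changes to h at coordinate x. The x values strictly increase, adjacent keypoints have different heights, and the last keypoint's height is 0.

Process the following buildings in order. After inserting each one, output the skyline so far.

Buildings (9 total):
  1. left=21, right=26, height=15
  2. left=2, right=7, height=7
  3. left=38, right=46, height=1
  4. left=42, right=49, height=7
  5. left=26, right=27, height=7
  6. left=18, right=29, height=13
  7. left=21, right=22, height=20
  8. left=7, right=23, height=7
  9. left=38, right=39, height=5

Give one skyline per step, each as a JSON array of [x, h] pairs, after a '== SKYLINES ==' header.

== SKYLINES ==
[[21,15],[26,0]]
[[2,7],[7,0],[21,15],[26,0]]
[[2,7],[7,0],[21,15],[26,0],[38,1],[46,0]]
[[2,7],[7,0],[21,15],[26,0],[38,1],[42,7],[49,0]]
[[2,7],[7,0],[21,15],[26,7],[27,0],[38,1],[42,7],[49,0]]
[[2,7],[7,0],[18,13],[21,15],[26,13],[29,0],[38,1],[42,7],[49,0]]
[[2,7],[7,0],[18,13],[21,20],[22,15],[26,13],[29,0],[38,1],[42,7],[49,0]]
[[2,7],[18,13],[21,20],[22,15],[26,13],[29,0],[38,1],[42,7],[49,0]]
[[2,7],[18,13],[21,20],[22,15],[26,13],[29,0],[38,5],[39,1],[42,7],[49,0]]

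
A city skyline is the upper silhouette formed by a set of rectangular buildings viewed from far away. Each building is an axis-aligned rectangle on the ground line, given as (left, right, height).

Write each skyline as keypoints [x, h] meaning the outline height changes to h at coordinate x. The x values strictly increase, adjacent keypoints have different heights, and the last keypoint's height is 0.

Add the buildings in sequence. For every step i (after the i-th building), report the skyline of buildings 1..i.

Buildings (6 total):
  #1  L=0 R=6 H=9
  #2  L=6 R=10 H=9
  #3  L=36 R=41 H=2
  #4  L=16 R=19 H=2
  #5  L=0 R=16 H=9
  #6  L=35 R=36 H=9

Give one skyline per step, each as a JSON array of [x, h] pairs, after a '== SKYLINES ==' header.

== SKYLINES ==
[[0,9],[6,0]]
[[0,9],[10,0]]
[[0,9],[10,0],[36,2],[41,0]]
[[0,9],[10,0],[16,2],[19,0],[36,2],[41,0]]
[[0,9],[16,2],[19,0],[36,2],[41,0]]
[[0,9],[16,2],[19,0],[35,9],[36,2],[41,0]]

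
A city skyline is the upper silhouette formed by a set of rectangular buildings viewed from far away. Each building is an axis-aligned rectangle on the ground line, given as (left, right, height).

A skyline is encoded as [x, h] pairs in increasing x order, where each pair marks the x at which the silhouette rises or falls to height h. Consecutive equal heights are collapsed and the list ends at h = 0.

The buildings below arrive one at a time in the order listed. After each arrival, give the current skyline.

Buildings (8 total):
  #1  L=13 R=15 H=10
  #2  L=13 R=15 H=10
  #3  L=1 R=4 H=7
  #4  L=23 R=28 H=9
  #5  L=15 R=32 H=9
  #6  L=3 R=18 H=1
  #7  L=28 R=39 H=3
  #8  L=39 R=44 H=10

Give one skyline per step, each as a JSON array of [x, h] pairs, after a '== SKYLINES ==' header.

== SKYLINES ==
[[13,10],[15,0]]
[[13,10],[15,0]]
[[1,7],[4,0],[13,10],[15,0]]
[[1,7],[4,0],[13,10],[15,0],[23,9],[28,0]]
[[1,7],[4,0],[13,10],[15,9],[32,0]]
[[1,7],[4,1],[13,10],[15,9],[32,0]]
[[1,7],[4,1],[13,10],[15,9],[32,3],[39,0]]
[[1,7],[4,1],[13,10],[15,9],[32,3],[39,10],[44,0]]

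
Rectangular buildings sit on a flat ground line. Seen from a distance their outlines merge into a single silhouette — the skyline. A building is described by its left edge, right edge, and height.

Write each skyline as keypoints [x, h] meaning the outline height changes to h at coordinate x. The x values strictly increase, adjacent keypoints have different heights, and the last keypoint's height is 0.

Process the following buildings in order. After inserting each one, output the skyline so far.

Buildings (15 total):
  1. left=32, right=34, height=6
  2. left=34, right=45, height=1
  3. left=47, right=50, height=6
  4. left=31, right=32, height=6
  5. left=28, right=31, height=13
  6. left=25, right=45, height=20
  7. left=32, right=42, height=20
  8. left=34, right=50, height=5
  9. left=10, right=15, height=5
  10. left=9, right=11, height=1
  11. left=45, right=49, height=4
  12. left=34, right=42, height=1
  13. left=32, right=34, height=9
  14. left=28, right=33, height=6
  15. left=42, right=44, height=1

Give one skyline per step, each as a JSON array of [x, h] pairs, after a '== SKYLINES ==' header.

== SKYLINES ==
[[32,6],[34,0]]
[[32,6],[34,1],[45,0]]
[[32,6],[34,1],[45,0],[47,6],[50,0]]
[[31,6],[34,1],[45,0],[47,6],[50,0]]
[[28,13],[31,6],[34,1],[45,0],[47,6],[50,0]]
[[25,20],[45,0],[47,6],[50,0]]
[[25,20],[45,0],[47,6],[50,0]]
[[25,20],[45,5],[47,6],[50,0]]
[[10,5],[15,0],[25,20],[45,5],[47,6],[50,0]]
[[9,1],[10,5],[15,0],[25,20],[45,5],[47,6],[50,0]]
[[9,1],[10,5],[15,0],[25,20],[45,5],[47,6],[50,0]]
[[9,1],[10,5],[15,0],[25,20],[45,5],[47,6],[50,0]]
[[9,1],[10,5],[15,0],[25,20],[45,5],[47,6],[50,0]]
[[9,1],[10,5],[15,0],[25,20],[45,5],[47,6],[50,0]]
[[9,1],[10,5],[15,0],[25,20],[45,5],[47,6],[50,0]]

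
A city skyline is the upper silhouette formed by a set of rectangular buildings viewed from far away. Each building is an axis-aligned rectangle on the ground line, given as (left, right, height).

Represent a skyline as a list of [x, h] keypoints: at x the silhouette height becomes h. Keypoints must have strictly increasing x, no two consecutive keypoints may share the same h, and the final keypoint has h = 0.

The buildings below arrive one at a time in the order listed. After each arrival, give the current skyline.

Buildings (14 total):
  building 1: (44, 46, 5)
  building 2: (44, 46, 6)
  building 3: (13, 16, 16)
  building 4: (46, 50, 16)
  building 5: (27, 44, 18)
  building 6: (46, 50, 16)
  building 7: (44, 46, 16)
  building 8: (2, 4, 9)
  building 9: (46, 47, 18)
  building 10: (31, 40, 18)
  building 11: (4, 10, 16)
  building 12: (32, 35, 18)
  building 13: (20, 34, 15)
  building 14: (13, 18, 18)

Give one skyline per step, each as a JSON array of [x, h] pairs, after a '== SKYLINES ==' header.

== SKYLINES ==
[[44,5],[46,0]]
[[44,6],[46,0]]
[[13,16],[16,0],[44,6],[46,0]]
[[13,16],[16,0],[44,6],[46,16],[50,0]]
[[13,16],[16,0],[27,18],[44,6],[46,16],[50,0]]
[[13,16],[16,0],[27,18],[44,6],[46,16],[50,0]]
[[13,16],[16,0],[27,18],[44,16],[50,0]]
[[2,9],[4,0],[13,16],[16,0],[27,18],[44,16],[50,0]]
[[2,9],[4,0],[13,16],[16,0],[27,18],[44,16],[46,18],[47,16],[50,0]]
[[2,9],[4,0],[13,16],[16,0],[27,18],[44,16],[46,18],[47,16],[50,0]]
[[2,9],[4,16],[10,0],[13,16],[16,0],[27,18],[44,16],[46,18],[47,16],[50,0]]
[[2,9],[4,16],[10,0],[13,16],[16,0],[27,18],[44,16],[46,18],[47,16],[50,0]]
[[2,9],[4,16],[10,0],[13,16],[16,0],[20,15],[27,18],[44,16],[46,18],[47,16],[50,0]]
[[2,9],[4,16],[10,0],[13,18],[18,0],[20,15],[27,18],[44,16],[46,18],[47,16],[50,0]]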